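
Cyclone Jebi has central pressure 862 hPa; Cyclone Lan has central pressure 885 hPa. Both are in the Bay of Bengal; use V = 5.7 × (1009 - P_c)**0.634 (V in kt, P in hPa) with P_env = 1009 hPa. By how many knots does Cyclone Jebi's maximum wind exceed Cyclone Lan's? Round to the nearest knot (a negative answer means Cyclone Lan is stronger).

Cyclone Jebi: ΔP = 147; V ≈ 5.7 × 147^0.634 ≈ 134.88 kt.
Cyclone Lan: ΔP = 124; V ≈ 5.7 × 124^0.634 ≈ 121.09 kt.
Difference ≈ 134.88 − 121.09 = 13.79 → 14 kt.

14 kt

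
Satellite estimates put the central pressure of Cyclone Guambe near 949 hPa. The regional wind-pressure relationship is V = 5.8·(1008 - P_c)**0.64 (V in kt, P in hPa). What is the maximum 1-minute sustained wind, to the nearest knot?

79 kt

ΔP = 1008 − 949 = 59 hPa.
59^0.64 ≈ 13.594.
V ≈ 5.8 × 13.594 ≈ 78.8 kt.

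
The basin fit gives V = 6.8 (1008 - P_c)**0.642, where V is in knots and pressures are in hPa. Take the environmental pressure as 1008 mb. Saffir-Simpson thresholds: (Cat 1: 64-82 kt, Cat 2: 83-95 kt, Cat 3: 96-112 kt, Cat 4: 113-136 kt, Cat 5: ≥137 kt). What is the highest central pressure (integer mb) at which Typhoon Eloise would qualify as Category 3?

Category 3 begins at V = 96 kt.
Required ΔP = (96/6.8)^(1/0.642) = 14.118^1.558 ≈ 61.79 mb.
P_c ≤ 1008 − 61.79 = 946.21, so the highest integer P_c is 946 mb.

946 mb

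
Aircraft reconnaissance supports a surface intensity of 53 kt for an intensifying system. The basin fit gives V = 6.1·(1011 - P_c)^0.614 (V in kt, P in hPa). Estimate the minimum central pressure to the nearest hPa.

ΔP = (V / 6.1)^(1/0.614) = (53/6.1)^1.629.
53/6.1 = 8.689; 8.689^1.629 ≈ 33.82 hPa.
P_c = 1011 − 33.82 = 977.18 ≈ 977 hPa.

977 hPa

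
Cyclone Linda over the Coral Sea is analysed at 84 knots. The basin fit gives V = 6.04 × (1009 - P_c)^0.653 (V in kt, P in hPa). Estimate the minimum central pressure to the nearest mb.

ΔP = (V / 6.04)^(1/0.653) = (84/6.04)^1.531.
84/6.04 = 13.907; 13.907^1.531 ≈ 56.33 mb.
P_c = 1009 − 56.33 = 952.67 ≈ 953 mb.

953 mb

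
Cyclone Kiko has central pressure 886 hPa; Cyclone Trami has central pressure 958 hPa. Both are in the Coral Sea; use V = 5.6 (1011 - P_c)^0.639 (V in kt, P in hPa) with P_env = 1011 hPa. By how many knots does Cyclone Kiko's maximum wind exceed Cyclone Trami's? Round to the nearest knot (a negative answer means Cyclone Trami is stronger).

Cyclone Kiko: ΔP = 125; V ≈ 5.6 × 125^0.639 ≈ 122.49 kt.
Cyclone Trami: ΔP = 53; V ≈ 5.6 × 53^0.639 ≈ 70.79 kt.
Difference ≈ 122.49 − 70.79 = 51.70 → 52 kt.

52 kt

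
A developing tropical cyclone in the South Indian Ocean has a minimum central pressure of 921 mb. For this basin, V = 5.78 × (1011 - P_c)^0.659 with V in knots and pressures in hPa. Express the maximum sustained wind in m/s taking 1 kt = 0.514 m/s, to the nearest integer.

58 m/s

ΔP = 1011 − 921 = 90 mb.
V ≈ 5.78 × 90^0.659 = 5.78 × 19.402 ≈ 112.143 kt.
112.143 × 0.514 ≈ 57.64 m/s → 58 m/s.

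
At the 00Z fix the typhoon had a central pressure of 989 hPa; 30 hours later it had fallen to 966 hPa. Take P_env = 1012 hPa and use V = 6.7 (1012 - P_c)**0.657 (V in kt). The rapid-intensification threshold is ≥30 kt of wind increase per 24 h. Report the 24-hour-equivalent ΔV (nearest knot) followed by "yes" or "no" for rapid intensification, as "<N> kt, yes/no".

24 kt, no

V₁: ΔP = 23, V ≈ 6.7 × 23^0.657 ≈ 52.57 kt.
V₂: ΔP = 46, V ≈ 6.7 × 46^0.657 ≈ 82.89 kt.
ΔV over 30 h = 30.32 kt → 24 h equivalent = 30.32 × 24/30 ≈ 24.26 kt.
24 kt < 30 kt ⇒ not rapid intensification.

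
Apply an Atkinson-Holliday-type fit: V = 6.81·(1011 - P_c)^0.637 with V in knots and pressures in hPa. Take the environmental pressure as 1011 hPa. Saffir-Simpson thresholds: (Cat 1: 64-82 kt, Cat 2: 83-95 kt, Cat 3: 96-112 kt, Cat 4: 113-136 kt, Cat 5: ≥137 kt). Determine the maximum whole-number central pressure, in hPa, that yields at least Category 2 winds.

Category 2 begins at V = 83 kt.
Required ΔP = (83/6.81)^(1/0.637) = 12.188^1.570 ≈ 50.67 hPa.
P_c ≤ 1011 − 50.67 = 960.33, so the highest integer P_c is 960 hPa.

960 hPa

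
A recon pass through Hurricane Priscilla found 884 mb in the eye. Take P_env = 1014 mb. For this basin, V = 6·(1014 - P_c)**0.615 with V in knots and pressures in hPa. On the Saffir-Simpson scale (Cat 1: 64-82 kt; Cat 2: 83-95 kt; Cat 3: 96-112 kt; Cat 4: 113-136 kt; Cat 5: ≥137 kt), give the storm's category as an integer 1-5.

4

ΔP = 1014 − 884 = 130 mb.
V ≈ 6 × 130^0.615 = 6 × 19.96 ≈ 120 kt.
120 kt falls in the Category 4 band.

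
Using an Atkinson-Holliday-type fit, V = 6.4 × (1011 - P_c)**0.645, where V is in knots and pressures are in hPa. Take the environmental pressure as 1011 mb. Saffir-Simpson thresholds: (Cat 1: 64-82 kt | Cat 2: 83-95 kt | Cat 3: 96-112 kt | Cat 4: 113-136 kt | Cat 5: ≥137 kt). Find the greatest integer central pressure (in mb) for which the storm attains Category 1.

975 mb

Category 1 begins at V = 64 kt.
Required ΔP = (64/6.4)^(1/0.645) = 10.000^1.550 ≈ 35.51 mb.
P_c ≤ 1011 − 35.51 = 975.49, so the highest integer P_c is 975 mb.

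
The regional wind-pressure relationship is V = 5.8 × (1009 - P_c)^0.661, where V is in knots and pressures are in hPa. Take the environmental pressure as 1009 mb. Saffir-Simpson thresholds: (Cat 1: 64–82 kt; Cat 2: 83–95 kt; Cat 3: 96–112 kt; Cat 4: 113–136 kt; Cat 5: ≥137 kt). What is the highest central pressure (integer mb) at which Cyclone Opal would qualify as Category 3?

939 mb

Category 3 begins at V = 96 kt.
Required ΔP = (96/5.8)^(1/0.661) = 16.552^1.513 ≈ 69.81 mb.
P_c ≤ 1009 − 69.81 = 939.19, so the highest integer P_c is 939 mb.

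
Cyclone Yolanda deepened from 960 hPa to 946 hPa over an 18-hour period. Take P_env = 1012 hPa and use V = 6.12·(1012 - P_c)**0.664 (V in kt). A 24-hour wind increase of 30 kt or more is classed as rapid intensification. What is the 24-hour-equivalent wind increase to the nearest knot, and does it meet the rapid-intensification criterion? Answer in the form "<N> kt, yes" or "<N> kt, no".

19 kt, no

V₁: ΔP = 52, V ≈ 6.12 × 52^0.664 ≈ 84.37 kt.
V₂: ΔP = 66, V ≈ 6.12 × 66^0.664 ≈ 98.84 kt.
ΔV over 18 h = 14.47 kt → 24 h equivalent = 14.47 × 24/18 ≈ 19.29 kt.
19 kt < 30 kt ⇒ not rapid intensification.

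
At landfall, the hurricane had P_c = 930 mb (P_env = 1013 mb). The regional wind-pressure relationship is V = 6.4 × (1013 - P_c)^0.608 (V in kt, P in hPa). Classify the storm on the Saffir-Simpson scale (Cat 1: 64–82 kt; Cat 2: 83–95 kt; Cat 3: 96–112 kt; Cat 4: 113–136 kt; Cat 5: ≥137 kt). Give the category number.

2

ΔP = 1013 − 930 = 83 mb.
V ≈ 6.4 × 83^0.608 = 6.4 × 14.68 ≈ 94 kt.
94 kt falls in the Category 2 band.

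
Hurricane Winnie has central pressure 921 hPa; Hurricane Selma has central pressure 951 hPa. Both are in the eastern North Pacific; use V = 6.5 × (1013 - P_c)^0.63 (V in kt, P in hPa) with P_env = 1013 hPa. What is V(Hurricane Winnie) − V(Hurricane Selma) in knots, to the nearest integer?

25 kt

Hurricane Winnie: ΔP = 92; V ≈ 6.5 × 92^0.63 ≈ 112.23 kt.
Hurricane Selma: ΔP = 62; V ≈ 6.5 × 62^0.63 ≈ 87.52 kt.
Difference ≈ 112.23 − 87.52 = 24.71 → 25 kt.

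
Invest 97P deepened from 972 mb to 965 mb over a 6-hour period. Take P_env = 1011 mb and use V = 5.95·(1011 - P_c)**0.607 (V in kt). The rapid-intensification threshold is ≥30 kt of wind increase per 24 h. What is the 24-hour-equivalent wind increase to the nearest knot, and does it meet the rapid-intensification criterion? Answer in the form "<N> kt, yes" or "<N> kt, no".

V₁: ΔP = 39, V ≈ 5.95 × 39^0.607 ≈ 54.99 kt.
V₂: ΔP = 46, V ≈ 5.95 × 46^0.607 ≈ 60.79 kt.
ΔV over 6 h = 5.80 kt → 24 h equivalent = 5.80 × 24/6 ≈ 23.20 kt.
23 kt < 30 kt ⇒ not rapid intensification.

23 kt, no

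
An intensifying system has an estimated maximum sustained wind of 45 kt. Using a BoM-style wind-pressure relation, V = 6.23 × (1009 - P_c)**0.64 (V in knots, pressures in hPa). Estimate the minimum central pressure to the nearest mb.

987 mb

ΔP = (V / 6.23)^(1/0.64) = (45/6.23)^1.562.
45/6.23 = 7.223; 7.223^1.562 ≈ 21.97 mb.
P_c = 1009 − 21.97 = 987.03 ≈ 987 mb.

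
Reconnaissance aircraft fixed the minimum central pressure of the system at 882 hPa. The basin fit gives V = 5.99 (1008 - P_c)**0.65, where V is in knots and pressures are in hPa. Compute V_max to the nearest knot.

ΔP = 1008 − 882 = 126 hPa.
126^0.65 ≈ 23.187.
V ≈ 5.99 × 23.187 ≈ 138.9 kt.

139 kt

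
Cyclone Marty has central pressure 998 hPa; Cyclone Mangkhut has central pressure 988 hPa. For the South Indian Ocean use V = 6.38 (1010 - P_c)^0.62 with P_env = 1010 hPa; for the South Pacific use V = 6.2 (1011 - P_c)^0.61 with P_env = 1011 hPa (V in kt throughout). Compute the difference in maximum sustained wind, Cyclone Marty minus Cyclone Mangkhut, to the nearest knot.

-12 kt

Cyclone Marty: ΔP = 12; V ≈ 6.38 × 12^0.62 ≈ 29.78 kt.
Cyclone Mangkhut: ΔP = 23; V ≈ 6.2 × 23^0.61 ≈ 41.98 kt.
Difference ≈ 29.78 − 41.98 = -12.20 → -12 kt.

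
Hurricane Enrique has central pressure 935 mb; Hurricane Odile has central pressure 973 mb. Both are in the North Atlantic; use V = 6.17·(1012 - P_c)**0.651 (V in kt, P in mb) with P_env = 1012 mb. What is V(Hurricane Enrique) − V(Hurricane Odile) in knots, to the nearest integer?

Hurricane Enrique: ΔP = 77; V ≈ 6.17 × 77^0.651 ≈ 104.33 kt.
Hurricane Odile: ΔP = 39; V ≈ 6.17 × 39^0.651 ≈ 67.00 kt.
Difference ≈ 104.33 − 67.00 = 37.33 → 37 kt.

37 kt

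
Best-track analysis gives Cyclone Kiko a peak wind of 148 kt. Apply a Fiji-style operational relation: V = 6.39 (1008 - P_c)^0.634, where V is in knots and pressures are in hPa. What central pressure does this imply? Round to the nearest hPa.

866 hPa

ΔP = (V / 6.39)^(1/0.634) = (148/6.39)^1.577.
148/6.39 = 23.161; 23.161^1.577 ≈ 142.11 hPa.
P_c = 1008 − 142.11 = 865.89 ≈ 866 hPa.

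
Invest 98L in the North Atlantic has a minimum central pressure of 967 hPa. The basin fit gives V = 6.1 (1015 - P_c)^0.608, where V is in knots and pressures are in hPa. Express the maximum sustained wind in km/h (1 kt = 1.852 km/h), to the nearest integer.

ΔP = 1015 − 967 = 48 hPa.
V ≈ 6.1 × 48^0.608 = 6.1 × 10.524 ≈ 64.198 kt.
64.198 × 1.852 ≈ 118.90 km/h → 119 km/h.

119 km/h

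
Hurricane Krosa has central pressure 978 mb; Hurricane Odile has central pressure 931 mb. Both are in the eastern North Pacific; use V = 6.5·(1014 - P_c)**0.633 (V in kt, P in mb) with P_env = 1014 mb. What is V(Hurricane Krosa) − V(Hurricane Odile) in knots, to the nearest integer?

-44 kt

Hurricane Krosa: ΔP = 36; V ≈ 6.5 × 36^0.633 ≈ 62.81 kt.
Hurricane Odile: ΔP = 83; V ≈ 6.5 × 83^0.633 ≈ 106.58 kt.
Difference ≈ 62.81 − 106.58 = -43.77 → -44 kt.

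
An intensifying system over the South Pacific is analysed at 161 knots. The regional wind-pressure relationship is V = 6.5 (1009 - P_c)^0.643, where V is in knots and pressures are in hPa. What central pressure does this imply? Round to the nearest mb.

862 mb

ΔP = (V / 6.5)^(1/0.643) = (161/6.5)^1.555.
161/6.5 = 24.769; 24.769^1.555 ≈ 147.17 mb.
P_c = 1009 − 147.17 = 861.83 ≈ 862 mb.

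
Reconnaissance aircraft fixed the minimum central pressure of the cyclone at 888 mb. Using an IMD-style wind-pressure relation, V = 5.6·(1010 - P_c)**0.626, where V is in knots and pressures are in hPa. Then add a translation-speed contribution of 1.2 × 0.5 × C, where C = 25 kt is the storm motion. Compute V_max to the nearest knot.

ΔP = 1010 − 888 = 122 mb.
122^0.626 ≈ 20.233.
V ≈ 5.6 × 20.233 ≈ 113.3 kt.
Translation term: 1.2 × 0.5 × 25 = 15 kt.
Corrected V ≈ 128.3 kt → 128 kt.

128 kt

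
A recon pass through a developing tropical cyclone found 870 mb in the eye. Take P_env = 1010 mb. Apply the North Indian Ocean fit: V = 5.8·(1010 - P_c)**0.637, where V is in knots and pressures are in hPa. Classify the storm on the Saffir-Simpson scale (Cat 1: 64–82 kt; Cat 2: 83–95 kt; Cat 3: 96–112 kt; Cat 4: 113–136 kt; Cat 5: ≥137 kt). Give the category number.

ΔP = 1010 − 870 = 140 mb.
V ≈ 5.8 × 140^0.637 = 5.8 × 23.29 ≈ 135 kt.
135 kt falls in the Category 4 band.

4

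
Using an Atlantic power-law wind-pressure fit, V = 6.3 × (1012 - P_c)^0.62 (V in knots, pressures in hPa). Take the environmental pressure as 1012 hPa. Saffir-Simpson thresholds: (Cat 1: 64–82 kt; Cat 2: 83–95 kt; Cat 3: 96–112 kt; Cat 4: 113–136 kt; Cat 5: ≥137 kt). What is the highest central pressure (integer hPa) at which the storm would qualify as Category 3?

Category 3 begins at V = 96 kt.
Required ΔP = (96/6.3)^(1/0.62) = 15.238^1.613 ≈ 80.90 hPa.
P_c ≤ 1012 − 80.90 = 931.10, so the highest integer P_c is 931 hPa.

931 hPa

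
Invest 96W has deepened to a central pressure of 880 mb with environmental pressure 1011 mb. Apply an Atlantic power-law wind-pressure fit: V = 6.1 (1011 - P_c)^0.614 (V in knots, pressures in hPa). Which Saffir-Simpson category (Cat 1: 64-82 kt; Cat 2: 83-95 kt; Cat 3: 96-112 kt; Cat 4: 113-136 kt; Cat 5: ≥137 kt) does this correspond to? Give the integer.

4

ΔP = 1011 − 880 = 131 mb.
V ≈ 6.1 × 131^0.614 = 6.1 × 19.95 ≈ 122 kt.
122 kt falls in the Category 4 band.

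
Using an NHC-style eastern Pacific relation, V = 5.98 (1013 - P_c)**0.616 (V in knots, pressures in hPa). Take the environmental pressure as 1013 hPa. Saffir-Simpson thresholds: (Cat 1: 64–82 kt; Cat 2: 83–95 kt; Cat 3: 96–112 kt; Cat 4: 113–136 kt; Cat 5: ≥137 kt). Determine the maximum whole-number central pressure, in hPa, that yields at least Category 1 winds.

966 hPa

Category 1 begins at V = 64 kt.
Required ΔP = (64/5.98)^(1/0.616) = 10.702^1.623 ≈ 46.91 hPa.
P_c ≤ 1013 − 46.91 = 966.09, so the highest integer P_c is 966 hPa.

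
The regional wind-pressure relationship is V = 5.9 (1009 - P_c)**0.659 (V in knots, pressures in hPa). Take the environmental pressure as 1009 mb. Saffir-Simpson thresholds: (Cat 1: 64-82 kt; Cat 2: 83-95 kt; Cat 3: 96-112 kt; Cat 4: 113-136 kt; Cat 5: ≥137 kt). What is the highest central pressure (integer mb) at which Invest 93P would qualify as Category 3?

Category 3 begins at V = 96 kt.
Required ΔP = (96/5.9)^(1/0.659) = 16.271^1.517 ≈ 68.91 mb.
P_c ≤ 1009 − 68.91 = 940.09, so the highest integer P_c is 940 mb.

940 mb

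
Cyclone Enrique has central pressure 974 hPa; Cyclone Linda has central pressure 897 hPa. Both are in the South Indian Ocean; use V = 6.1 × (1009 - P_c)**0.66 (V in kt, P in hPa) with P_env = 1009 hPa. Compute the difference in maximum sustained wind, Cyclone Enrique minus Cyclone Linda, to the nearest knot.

-74 kt

Cyclone Enrique: ΔP = 35; V ≈ 6.1 × 35^0.66 ≈ 63.74 kt.
Cyclone Linda: ΔP = 112; V ≈ 6.1 × 112^0.66 ≈ 137.35 kt.
Difference ≈ 63.74 − 137.35 = -73.61 → -74 kt.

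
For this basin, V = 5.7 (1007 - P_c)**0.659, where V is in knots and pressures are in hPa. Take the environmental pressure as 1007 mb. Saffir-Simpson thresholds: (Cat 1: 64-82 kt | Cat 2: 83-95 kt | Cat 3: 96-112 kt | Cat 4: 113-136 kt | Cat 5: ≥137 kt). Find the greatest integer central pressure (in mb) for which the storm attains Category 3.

Category 3 begins at V = 96 kt.
Required ΔP = (96/5.7)^(1/0.659) = 16.842^1.517 ≈ 72.61 mb.
P_c ≤ 1007 − 72.61 = 934.39, so the highest integer P_c is 934 mb.

934 mb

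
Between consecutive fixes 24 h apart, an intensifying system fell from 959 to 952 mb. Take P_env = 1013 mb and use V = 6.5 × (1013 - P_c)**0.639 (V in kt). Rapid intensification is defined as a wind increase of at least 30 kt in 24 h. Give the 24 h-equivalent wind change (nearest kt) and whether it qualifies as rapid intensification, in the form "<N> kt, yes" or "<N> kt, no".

7 kt, no

V₁: ΔP = 54, V ≈ 6.5 × 54^0.639 ≈ 83.16 kt.
V₂: ΔP = 61, V ≈ 6.5 × 61^0.639 ≈ 89.90 kt.
ΔV over 24 h = 6.74 kt → 24 h equivalent = 6.74 × 24/24 ≈ 6.74 kt.
7 kt < 30 kt ⇒ not rapid intensification.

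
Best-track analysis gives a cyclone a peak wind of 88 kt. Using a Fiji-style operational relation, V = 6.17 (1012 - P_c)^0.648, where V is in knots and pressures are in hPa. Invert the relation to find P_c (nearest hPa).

952 hPa

ΔP = (V / 6.17)^(1/0.648) = (88/6.17)^1.543.
88/6.17 = 14.263; 14.263^1.543 ≈ 60.42 hPa.
P_c = 1012 − 60.42 = 951.58 ≈ 952 hPa.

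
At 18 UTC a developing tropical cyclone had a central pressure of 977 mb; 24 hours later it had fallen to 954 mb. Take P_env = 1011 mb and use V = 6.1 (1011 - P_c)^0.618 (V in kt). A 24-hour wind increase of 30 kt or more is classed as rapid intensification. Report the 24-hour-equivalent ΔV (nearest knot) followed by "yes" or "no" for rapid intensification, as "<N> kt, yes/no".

V₁: ΔP = 34, V ≈ 6.1 × 34^0.618 ≈ 53.92 kt.
V₂: ΔP = 57, V ≈ 6.1 × 57^0.618 ≈ 74.21 kt.
ΔV over 24 h = 20.29 kt → 24 h equivalent = 20.29 × 24/24 ≈ 20.29 kt.
20 kt < 30 kt ⇒ not rapid intensification.

20 kt, no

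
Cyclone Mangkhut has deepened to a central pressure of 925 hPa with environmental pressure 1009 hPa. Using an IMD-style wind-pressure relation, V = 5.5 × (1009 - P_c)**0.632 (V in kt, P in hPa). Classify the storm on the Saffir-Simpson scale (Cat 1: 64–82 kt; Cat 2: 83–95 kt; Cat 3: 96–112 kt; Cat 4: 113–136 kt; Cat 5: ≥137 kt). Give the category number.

ΔP = 1009 − 925 = 84 hPa.
V ≈ 5.5 × 84^0.632 = 5.5 × 16.45 ≈ 90 kt.
90 kt falls in the Category 2 band.

2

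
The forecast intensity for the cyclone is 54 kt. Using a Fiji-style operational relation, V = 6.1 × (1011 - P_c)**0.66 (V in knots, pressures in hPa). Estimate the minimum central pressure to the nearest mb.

ΔP = (V / 6.1)^(1/0.66) = (54/6.1)^1.515.
54/6.1 = 8.852; 8.852^1.515 ≈ 27.22 mb.
P_c = 1011 − 27.22 = 983.78 ≈ 984 mb.

984 mb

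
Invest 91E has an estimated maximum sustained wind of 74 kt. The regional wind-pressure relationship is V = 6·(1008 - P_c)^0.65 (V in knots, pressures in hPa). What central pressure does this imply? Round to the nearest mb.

ΔP = (V / 6)^(1/0.65) = (74/6)^1.538.
74/6 = 12.333; 12.333^1.538 ≈ 47.71 mb.
P_c = 1008 − 47.71 = 960.29 ≈ 960 mb.

960 mb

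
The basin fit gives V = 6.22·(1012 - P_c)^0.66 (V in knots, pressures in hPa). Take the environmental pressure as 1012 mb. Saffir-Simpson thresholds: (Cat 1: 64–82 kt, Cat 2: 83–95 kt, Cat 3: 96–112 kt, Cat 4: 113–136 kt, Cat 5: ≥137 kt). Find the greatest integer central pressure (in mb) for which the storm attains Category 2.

Category 2 begins at V = 83 kt.
Required ΔP = (83/6.22)^(1/0.66) = 13.344^1.515 ≈ 50.70 mb.
P_c ≤ 1012 − 50.70 = 961.30, so the highest integer P_c is 961 mb.

961 mb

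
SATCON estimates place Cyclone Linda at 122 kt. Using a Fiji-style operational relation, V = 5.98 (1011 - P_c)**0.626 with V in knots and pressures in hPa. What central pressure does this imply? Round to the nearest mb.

887 mb

ΔP = (V / 5.98)^(1/0.626) = (122/5.98)^1.597.
122/5.98 = 20.401; 20.401^1.597 ≈ 123.63 mb.
P_c = 1011 − 123.63 = 887.37 ≈ 887 mb.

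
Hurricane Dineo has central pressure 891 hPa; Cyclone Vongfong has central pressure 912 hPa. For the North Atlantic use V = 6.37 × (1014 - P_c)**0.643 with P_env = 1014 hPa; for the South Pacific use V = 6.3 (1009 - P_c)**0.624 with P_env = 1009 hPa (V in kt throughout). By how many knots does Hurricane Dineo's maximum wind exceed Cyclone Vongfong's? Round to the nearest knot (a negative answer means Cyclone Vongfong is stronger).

Hurricane Dineo: ΔP = 123; V ≈ 6.37 × 123^0.643 ≈ 140.59 kt.
Cyclone Vongfong: ΔP = 97; V ≈ 6.3 × 97^0.624 ≈ 109.42 kt.
Difference ≈ 140.59 − 109.42 = 31.17 → 31 kt.

31 kt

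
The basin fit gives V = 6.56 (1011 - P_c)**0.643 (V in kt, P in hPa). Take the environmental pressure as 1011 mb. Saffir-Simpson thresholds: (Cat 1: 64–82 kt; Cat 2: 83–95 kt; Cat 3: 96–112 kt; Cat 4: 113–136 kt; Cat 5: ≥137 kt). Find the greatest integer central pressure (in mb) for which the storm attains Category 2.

Category 2 begins at V = 83 kt.
Required ΔP = (83/6.56)^(1/0.643) = 12.652^1.555 ≈ 51.77 mb.
P_c ≤ 1011 − 51.77 = 959.23, so the highest integer P_c is 959 mb.

959 mb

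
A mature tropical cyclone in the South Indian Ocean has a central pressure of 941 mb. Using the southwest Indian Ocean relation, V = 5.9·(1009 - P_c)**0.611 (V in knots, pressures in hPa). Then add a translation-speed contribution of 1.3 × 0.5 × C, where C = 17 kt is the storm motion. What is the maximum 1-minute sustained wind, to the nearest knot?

ΔP = 1009 − 941 = 68 mb.
68^0.611 ≈ 13.172.
V ≈ 5.9 × 13.172 ≈ 77.7 kt.
Translation term: 1.3 × 0.5 × 17 = 11.05 kt.
Corrected V ≈ 88.75 kt → 89 kt.

89 kt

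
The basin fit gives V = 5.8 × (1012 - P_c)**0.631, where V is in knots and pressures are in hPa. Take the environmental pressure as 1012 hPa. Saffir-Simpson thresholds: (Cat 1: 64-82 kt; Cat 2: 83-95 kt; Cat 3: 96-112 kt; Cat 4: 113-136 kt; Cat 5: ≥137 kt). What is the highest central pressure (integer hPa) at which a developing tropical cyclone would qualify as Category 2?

944 hPa

Category 2 begins at V = 83 kt.
Required ΔP = (83/5.8)^(1/0.631) = 14.310^1.585 ≈ 67.84 hPa.
P_c ≤ 1012 − 67.84 = 944.16, so the highest integer P_c is 944 hPa.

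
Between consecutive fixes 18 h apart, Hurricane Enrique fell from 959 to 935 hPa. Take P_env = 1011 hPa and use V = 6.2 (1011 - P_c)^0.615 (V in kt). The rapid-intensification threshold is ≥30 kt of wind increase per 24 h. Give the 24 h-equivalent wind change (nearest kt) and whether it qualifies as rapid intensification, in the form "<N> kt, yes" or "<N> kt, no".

V₁: ΔP = 52, V ≈ 6.2 × 52^0.615 ≈ 70.43 kt.
V₂: ΔP = 76, V ≈ 6.2 × 76^0.615 ≈ 88.94 kt.
ΔV over 18 h = 18.51 kt → 24 h equivalent = 18.51 × 24/18 ≈ 24.68 kt.
25 kt < 30 kt ⇒ not rapid intensification.

25 kt, no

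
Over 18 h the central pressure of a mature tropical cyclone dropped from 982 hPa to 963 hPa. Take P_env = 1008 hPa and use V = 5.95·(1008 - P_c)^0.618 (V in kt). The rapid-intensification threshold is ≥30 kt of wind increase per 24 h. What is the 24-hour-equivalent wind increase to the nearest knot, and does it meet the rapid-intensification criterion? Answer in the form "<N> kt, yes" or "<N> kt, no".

24 kt, no

V₁: ΔP = 26, V ≈ 5.95 × 26^0.618 ≈ 44.56 kt.
V₂: ΔP = 45, V ≈ 5.95 × 45^0.618 ≈ 62.55 kt.
ΔV over 18 h = 17.99 kt → 24 h equivalent = 17.99 × 24/18 ≈ 23.99 kt.
24 kt < 30 kt ⇒ not rapid intensification.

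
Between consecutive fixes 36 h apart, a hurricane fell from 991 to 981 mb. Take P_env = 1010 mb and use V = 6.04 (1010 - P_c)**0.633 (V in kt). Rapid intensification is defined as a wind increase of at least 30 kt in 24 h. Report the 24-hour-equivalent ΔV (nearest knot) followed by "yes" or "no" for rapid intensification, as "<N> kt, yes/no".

V₁: ΔP = 19, V ≈ 6.04 × 19^0.633 ≈ 38.95 kt.
V₂: ΔP = 29, V ≈ 6.04 × 29^0.633 ≈ 50.90 kt.
ΔV over 36 h = 11.95 kt → 24 h equivalent = 11.95 × 24/36 ≈ 7.97 kt.
8 kt < 30 kt ⇒ not rapid intensification.

8 kt, no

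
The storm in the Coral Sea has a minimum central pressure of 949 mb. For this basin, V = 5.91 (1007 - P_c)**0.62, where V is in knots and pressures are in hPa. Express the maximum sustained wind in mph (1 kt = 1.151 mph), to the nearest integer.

ΔP = 1007 − 949 = 58 mb.
V ≈ 5.91 × 58^0.62 = 5.91 × 12.397 ≈ 73.268 kt.
73.268 × 1.151 ≈ 84.33 mph → 84 mph.

84 mph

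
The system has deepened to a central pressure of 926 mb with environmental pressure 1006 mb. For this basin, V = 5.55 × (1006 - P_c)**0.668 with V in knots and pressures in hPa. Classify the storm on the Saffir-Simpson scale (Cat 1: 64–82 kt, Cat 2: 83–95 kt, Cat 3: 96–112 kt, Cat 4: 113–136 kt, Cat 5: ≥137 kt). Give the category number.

ΔP = 1006 − 926 = 80 mb.
V ≈ 5.55 × 80^0.668 = 5.55 × 18.68 ≈ 104 kt.
104 kt falls in the Category 3 band.

3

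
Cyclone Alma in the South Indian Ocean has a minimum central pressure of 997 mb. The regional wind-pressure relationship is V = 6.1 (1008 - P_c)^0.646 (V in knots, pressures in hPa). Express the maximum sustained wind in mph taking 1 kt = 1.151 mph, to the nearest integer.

33 mph

ΔP = 1008 − 997 = 11 mb.
V ≈ 6.1 × 11^0.646 = 6.1 × 4.707 ≈ 28.712 kt.
28.712 × 1.151 ≈ 33.05 mph → 33 mph.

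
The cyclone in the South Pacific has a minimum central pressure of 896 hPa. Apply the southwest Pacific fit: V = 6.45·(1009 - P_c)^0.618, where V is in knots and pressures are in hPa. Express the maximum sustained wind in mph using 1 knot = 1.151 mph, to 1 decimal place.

137.9 mph

ΔP = 1009 − 896 = 113 hPa.
V ≈ 6.45 × 113^0.618 = 6.45 × 18.570 ≈ 119.774 kt.
119.774 × 1.151 ≈ 137.86 mph → 137.9 mph.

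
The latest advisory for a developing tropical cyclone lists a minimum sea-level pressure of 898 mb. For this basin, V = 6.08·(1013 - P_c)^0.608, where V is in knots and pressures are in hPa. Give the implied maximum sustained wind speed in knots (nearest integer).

ΔP = 1013 − 898 = 115 mb.
115^0.608 ≈ 17.902.
V ≈ 6.08 × 17.902 ≈ 108.8 kt.

109 kt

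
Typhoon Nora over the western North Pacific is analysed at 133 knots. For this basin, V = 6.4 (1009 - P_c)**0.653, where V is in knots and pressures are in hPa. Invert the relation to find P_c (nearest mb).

905 mb

ΔP = (V / 6.4)^(1/0.653) = (133/6.4)^1.531.
133/6.4 = 20.781; 20.781^1.531 ≈ 104.20 mb.
P_c = 1009 − 104.20 = 904.80 ≈ 905 mb.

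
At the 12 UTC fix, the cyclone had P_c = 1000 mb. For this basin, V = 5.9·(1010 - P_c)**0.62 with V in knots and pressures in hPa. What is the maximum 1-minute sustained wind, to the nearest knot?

25 kt

ΔP = 1010 − 1000 = 10 mb.
10^0.62 ≈ 4.169.
V ≈ 5.9 × 4.169 ≈ 24.6 kt.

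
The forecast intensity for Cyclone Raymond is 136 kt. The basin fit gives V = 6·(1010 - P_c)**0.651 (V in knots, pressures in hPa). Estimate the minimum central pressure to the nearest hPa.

ΔP = (V / 6)^(1/0.651) = (136/6)^1.536.
136/6 = 22.667; 22.667^1.536 ≈ 120.78 hPa.
P_c = 1010 − 120.78 = 889.22 ≈ 889 hPa.

889 hPa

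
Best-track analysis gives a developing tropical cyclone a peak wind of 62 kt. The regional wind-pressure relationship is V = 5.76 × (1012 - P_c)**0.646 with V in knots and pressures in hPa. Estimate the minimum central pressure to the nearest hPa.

ΔP = (V / 5.76)^(1/0.646) = (62/5.76)^1.548.
62/5.76 = 10.764; 10.764^1.548 ≈ 39.58 hPa.
P_c = 1012 − 39.58 = 972.42 ≈ 972 hPa.

972 hPa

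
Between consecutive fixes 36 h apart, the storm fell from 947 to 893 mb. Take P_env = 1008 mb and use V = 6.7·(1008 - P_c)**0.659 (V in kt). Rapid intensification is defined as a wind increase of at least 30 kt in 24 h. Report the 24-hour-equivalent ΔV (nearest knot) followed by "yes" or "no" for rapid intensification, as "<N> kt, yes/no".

V₁: ΔP = 61, V ≈ 6.7 × 61^0.659 ≈ 100.60 kt.
V₂: ΔP = 115, V ≈ 6.7 × 115^0.659 ≈ 152.78 kt.
ΔV over 36 h = 52.18 kt → 24 h equivalent = 52.18 × 24/36 ≈ 34.79 kt.
35 kt ≥ 30 kt ⇒ rapid intensification.

35 kt, yes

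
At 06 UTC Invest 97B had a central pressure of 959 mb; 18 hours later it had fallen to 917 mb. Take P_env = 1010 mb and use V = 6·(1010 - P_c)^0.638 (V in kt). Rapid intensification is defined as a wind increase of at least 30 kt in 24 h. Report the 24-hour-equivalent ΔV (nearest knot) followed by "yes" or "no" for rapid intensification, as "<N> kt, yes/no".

V₁: ΔP = 51, V ≈ 6 × 51^0.638 ≈ 73.72 kt.
V₂: ΔP = 93, V ≈ 6 × 93^0.638 ≈ 108.15 kt.
ΔV over 18 h = 34.43 kt → 24 h equivalent = 34.43 × 24/18 ≈ 45.91 kt.
46 kt ≥ 30 kt ⇒ rapid intensification.

46 kt, yes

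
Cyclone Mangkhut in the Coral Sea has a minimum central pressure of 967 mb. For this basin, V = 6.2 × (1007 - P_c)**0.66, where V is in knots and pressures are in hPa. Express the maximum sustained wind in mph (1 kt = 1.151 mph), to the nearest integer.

81 mph

ΔP = 1007 − 967 = 40 mb.
V ≈ 6.2 × 40^0.66 = 6.2 × 11.412 ≈ 70.754 kt.
70.754 × 1.151 ≈ 81.44 mph → 81 mph.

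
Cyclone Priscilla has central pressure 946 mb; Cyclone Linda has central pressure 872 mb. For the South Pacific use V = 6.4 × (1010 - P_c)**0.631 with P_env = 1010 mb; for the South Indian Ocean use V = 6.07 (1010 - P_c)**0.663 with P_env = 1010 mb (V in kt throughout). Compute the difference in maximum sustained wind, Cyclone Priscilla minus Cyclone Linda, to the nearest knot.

Cyclone Priscilla: ΔP = 64; V ≈ 6.4 × 64^0.631 ≈ 88.28 kt.
Cyclone Linda: ΔP = 138; V ≈ 6.07 × 138^0.663 ≈ 159.19 kt.
Difference ≈ 88.28 − 159.19 = -70.91 → -71 kt.

-71 kt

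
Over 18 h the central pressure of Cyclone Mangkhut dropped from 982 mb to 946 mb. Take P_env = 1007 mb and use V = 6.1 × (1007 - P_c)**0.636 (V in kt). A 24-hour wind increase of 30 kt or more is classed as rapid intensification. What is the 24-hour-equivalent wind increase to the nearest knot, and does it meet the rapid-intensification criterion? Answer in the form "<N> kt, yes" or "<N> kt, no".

V₁: ΔP = 25, V ≈ 6.1 × 25^0.636 ≈ 47.25 kt.
V₂: ΔP = 61, V ≈ 6.1 × 61^0.636 ≈ 83.33 kt.
ΔV over 18 h = 36.08 kt → 24 h equivalent = 36.08 × 24/18 ≈ 48.11 kt.
48 kt ≥ 30 kt ⇒ rapid intensification.

48 kt, yes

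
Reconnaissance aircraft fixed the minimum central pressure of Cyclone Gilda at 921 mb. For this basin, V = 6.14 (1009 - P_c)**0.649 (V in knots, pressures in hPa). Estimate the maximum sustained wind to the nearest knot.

ΔP = 1009 − 921 = 88 mb.
88^0.649 ≈ 18.280.
V ≈ 6.14 × 18.280 ≈ 112.2 kt.

112 kt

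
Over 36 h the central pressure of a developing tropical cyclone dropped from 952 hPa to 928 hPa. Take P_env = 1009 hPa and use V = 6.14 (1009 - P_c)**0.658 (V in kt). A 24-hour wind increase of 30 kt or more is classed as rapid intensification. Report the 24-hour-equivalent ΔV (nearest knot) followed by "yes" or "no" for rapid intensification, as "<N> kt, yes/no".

15 kt, no

V₁: ΔP = 57, V ≈ 6.14 × 57^0.658 ≈ 87.81 kt.
V₂: ΔP = 81, V ≈ 6.14 × 81^0.658 ≈ 110.65 kt.
ΔV over 36 h = 22.84 kt → 24 h equivalent = 22.84 × 24/36 ≈ 15.23 kt.
15 kt < 30 kt ⇒ not rapid intensification.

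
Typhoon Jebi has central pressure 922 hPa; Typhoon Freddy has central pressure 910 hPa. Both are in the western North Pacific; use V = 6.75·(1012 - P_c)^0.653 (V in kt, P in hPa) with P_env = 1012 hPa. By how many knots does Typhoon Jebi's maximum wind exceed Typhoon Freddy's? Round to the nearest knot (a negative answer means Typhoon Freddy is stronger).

-11 kt

Typhoon Jebi: ΔP = 90; V ≈ 6.75 × 90^0.653 ≈ 127.47 kt.
Typhoon Freddy: ΔP = 102; V ≈ 6.75 × 102^0.653 ≈ 138.33 kt.
Difference ≈ 127.47 − 138.33 = -10.86 → -11 kt.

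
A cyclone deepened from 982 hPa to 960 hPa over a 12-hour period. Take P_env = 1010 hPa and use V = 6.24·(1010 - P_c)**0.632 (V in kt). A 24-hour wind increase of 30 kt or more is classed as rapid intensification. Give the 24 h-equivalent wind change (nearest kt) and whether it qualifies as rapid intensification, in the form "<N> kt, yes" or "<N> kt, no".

45 kt, yes

V₁: ΔP = 28, V ≈ 6.24 × 28^0.632 ≈ 51.26 kt.
V₂: ΔP = 50, V ≈ 6.24 × 50^0.632 ≈ 73.95 kt.
ΔV over 12 h = 22.69 kt → 24 h equivalent = 22.69 × 24/12 ≈ 45.38 kt.
45 kt ≥ 30 kt ⇒ rapid intensification.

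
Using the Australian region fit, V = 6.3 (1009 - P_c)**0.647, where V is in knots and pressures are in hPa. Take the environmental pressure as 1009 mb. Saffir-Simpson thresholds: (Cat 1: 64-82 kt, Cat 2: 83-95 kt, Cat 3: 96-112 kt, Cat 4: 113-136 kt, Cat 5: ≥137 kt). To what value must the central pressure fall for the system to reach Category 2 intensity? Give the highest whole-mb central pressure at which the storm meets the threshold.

955 mb

Category 2 begins at V = 83 kt.
Required ΔP = (83/6.3)^(1/0.647) = 13.175^1.546 ≈ 53.78 mb.
P_c ≤ 1009 − 53.78 = 955.22, so the highest integer P_c is 955 mb.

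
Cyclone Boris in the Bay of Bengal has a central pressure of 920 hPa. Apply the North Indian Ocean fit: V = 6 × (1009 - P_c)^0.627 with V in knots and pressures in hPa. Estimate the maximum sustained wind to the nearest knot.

ΔP = 1009 − 920 = 89 hPa.
89^0.627 ≈ 16.683.
V ≈ 6 × 16.683 ≈ 100.1 kt.

100 kt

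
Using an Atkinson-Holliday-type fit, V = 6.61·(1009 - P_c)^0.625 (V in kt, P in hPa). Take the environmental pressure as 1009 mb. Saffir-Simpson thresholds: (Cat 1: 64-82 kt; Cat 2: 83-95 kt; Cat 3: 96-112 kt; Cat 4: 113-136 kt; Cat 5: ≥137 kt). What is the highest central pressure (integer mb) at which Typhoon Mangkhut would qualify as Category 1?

971 mb

Category 1 begins at V = 64 kt.
Required ΔP = (64/6.61)^(1/0.625) = 9.682^1.600 ≈ 37.81 mb.
P_c ≤ 1009 − 37.81 = 971.19, so the highest integer P_c is 971 mb.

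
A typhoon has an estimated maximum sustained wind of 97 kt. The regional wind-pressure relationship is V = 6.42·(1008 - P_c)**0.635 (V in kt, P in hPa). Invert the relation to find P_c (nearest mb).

936 mb

ΔP = (V / 6.42)^(1/0.635) = (97/6.42)^1.575.
97/6.42 = 15.109; 15.109^1.575 ≈ 71.96 mb.
P_c = 1008 − 71.96 = 936.04 ≈ 936 mb.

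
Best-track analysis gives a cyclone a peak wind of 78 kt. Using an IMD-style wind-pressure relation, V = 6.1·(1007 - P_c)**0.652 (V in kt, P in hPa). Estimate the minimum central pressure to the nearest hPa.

957 hPa

ΔP = (V / 6.1)^(1/0.652) = (78/6.1)^1.534.
78/6.1 = 12.787; 12.787^1.534 ≈ 49.83 hPa.
P_c = 1007 − 49.83 = 957.17 ≈ 957 hPa.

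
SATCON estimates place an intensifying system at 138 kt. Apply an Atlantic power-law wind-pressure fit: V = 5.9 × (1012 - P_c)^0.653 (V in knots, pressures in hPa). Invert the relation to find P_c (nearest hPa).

ΔP = (V / 5.9)^(1/0.653) = (138/5.9)^1.531.
138/5.9 = 23.390; 23.390^1.531 ≈ 124.89 hPa.
P_c = 1012 − 124.89 = 887.11 ≈ 887 hPa.

887 hPa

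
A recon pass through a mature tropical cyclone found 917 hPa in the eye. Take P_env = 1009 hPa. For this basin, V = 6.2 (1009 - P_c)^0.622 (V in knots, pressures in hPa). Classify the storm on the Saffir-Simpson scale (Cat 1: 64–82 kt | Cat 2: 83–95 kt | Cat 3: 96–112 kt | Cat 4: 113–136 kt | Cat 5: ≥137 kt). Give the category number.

3

ΔP = 1009 − 917 = 92 hPa.
V ≈ 6.2 × 92^0.622 = 6.2 × 16.65 ≈ 103 kt.
103 kt falls in the Category 3 band.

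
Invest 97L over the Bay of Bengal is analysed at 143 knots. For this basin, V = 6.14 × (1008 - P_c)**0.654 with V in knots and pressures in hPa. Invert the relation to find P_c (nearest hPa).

885 hPa

ΔP = (V / 6.14)^(1/0.654) = (143/6.14)^1.529.
143/6.14 = 23.290; 23.290^1.529 ≈ 123.16 hPa.
P_c = 1008 − 123.16 = 884.84 ≈ 885 hPa.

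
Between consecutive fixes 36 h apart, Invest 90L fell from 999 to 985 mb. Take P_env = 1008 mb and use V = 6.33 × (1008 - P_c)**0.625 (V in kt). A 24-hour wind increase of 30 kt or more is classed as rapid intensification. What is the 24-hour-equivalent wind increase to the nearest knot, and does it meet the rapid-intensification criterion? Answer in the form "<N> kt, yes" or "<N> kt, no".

V₁: ΔP = 9, V ≈ 6.33 × 9^0.625 ≈ 24.99 kt.
V₂: ΔP = 23, V ≈ 6.33 × 23^0.625 ≈ 44.92 kt.
ΔV over 36 h = 19.93 kt → 24 h equivalent = 19.93 × 24/36 ≈ 13.29 kt.
13 kt < 30 kt ⇒ not rapid intensification.

13 kt, no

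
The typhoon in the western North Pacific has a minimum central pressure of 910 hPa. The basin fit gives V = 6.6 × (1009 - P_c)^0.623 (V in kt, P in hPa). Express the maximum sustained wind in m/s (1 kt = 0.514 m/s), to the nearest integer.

59 m/s

ΔP = 1009 − 910 = 99 hPa.
V ≈ 6.6 × 99^0.623 = 6.6 × 17.510 ≈ 115.565 kt.
115.565 × 0.514 ≈ 59.40 m/s → 59 m/s.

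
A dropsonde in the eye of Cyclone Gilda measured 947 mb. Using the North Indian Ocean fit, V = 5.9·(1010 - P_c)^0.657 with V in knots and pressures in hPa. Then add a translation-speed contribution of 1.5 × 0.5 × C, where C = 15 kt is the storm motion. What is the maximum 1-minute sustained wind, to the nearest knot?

101 kt

ΔP = 1010 − 947 = 63 mb.
63^0.657 ≈ 15.211.
V ≈ 5.9 × 15.211 ≈ 89.7 kt.
Translation term: 1.5 × 0.5 × 15 = 11.25 kt.
Corrected V ≈ 100.95 kt → 101 kt.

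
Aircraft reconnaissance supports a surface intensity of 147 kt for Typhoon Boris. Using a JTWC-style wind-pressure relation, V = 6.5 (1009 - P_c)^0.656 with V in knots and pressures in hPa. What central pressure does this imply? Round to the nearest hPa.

893 hPa

ΔP = (V / 6.5)^(1/0.656) = (147/6.5)^1.524.
147/6.5 = 22.615; 22.615^1.524 ≈ 116.05 hPa.
P_c = 1009 − 116.05 = 892.95 ≈ 893 hPa.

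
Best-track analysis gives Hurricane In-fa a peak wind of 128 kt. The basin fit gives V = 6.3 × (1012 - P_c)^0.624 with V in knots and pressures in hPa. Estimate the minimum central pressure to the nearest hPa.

887 hPa

ΔP = (V / 6.3)^(1/0.624) = (128/6.3)^1.603.
128/6.3 = 20.317; 20.317^1.603 ≈ 124.72 hPa.
P_c = 1012 − 124.72 = 887.28 ≈ 887 hPa.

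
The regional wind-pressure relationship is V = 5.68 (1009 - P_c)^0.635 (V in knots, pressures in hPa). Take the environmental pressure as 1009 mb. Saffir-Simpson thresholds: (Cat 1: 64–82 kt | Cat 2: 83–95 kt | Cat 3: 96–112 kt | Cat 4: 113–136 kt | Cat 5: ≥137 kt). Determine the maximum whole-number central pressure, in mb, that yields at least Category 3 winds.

Category 3 begins at V = 96 kt.
Required ΔP = (96/5.68)^(1/0.635) = 16.901^1.575 ≈ 85.85 mb.
P_c ≤ 1009 − 85.85 = 923.15, so the highest integer P_c is 923 mb.

923 mb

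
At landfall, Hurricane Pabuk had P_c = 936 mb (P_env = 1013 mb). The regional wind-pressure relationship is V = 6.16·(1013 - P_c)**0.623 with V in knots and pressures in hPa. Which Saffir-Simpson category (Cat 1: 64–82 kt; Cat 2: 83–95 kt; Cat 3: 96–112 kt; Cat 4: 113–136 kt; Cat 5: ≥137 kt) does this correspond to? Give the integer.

2

ΔP = 1013 − 936 = 77 mb.
V ≈ 6.16 × 77^0.623 = 6.16 × 14.97 ≈ 92 kt.
92 kt falls in the Category 2 band.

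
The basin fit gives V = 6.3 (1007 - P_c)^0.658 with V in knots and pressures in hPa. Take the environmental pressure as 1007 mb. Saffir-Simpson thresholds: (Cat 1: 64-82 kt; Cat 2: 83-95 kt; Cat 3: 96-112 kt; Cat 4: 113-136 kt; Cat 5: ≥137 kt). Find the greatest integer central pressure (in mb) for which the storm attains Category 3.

944 mb

Category 3 begins at V = 96 kt.
Required ΔP = (96/6.3)^(1/0.658) = 15.238^1.520 ≈ 62.77 mb.
P_c ≤ 1007 − 62.77 = 944.23, so the highest integer P_c is 944 mb.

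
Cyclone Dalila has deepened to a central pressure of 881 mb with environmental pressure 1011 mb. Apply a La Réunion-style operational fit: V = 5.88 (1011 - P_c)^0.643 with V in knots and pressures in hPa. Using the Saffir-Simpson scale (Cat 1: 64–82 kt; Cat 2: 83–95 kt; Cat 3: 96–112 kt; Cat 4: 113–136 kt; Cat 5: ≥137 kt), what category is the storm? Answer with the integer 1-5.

4

ΔP = 1011 − 881 = 130 mb.
V ≈ 5.88 × 130^0.643 = 5.88 × 22.87 ≈ 134 kt.
134 kt falls in the Category 4 band.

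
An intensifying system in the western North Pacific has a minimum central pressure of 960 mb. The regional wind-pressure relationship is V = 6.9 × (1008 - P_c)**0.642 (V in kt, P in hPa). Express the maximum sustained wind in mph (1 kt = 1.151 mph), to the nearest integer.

ΔP = 1008 − 960 = 48 mb.
V ≈ 6.9 × 48^0.642 = 6.9 × 12.005 ≈ 82.833 kt.
82.833 × 1.151 ≈ 95.34 mph → 95 mph.

95 mph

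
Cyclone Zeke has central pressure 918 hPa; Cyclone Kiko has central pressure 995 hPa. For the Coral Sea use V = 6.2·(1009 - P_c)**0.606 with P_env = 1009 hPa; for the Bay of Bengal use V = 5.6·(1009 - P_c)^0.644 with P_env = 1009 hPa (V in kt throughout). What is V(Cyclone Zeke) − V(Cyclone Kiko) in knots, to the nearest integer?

Cyclone Zeke: ΔP = 91; V ≈ 6.2 × 91^0.606 ≈ 95.40 kt.
Cyclone Kiko: ΔP = 14; V ≈ 5.6 × 14^0.644 ≈ 30.64 kt.
Difference ≈ 95.40 − 30.64 = 64.76 → 65 kt.

65 kt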